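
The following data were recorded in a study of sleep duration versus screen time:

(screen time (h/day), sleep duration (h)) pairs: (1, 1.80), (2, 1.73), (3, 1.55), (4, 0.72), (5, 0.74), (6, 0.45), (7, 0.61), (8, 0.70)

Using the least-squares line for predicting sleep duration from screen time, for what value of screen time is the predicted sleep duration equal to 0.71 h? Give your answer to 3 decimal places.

6.159

n = 8, Σx = 36, Σy = 8.3, Σxy = 29.06, Σx² = 204
Sxx = Σx² − (Σx)²/n = 204 − 162 = 42
Sxy = Σxy − (Σx)(Σy)/n = 29.06 − 37.35 = -8.29
b = Sxy/Sxx = -8.29/42 = -0.197381
a = ȳ − b·x̄ = 1.0375 − (-0.197381)·4.5 = 1.925714
Set a + b·x = 0.71: x = (0.71 − 1.925714) / (-0.197381) = 6.159228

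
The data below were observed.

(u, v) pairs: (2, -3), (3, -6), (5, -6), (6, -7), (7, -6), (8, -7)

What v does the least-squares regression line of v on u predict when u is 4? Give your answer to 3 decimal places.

-5.261

n = 6, Σx = 31, Σy = -35, Σxy = -194, Σx² = 187
Sxx = Σx² − (Σx)²/n = 187 − 160.166667 = 26.833333
Sxy = Σxy − (Σx)(Σy)/n = -194 − (-180.833333) = -13.166667
b = Sxy/Sxx = -13.166667/26.833333 = -0.490683
a = ȳ − b·x̄ = -5.833333 − (-0.490683)·5.166667 = -3.298137
ŷ(4) = a + b·4 = -3.298137 + (-0.490683)·4 = -5.260870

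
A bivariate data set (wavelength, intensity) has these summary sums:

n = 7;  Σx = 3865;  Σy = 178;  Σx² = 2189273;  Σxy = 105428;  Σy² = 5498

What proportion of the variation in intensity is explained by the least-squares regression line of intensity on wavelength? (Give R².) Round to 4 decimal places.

0.9515

Sxx = Σx² − (Σx)²/n = 2189273 − 2134032.142857 = 55240.857143
Sxy = Σxy − (Σx)(Σy)/n = 105428 − 98281.428571 = 7146.571429
Syy = Σy² − (Σy)²/n = 5498 − 4526.285714 = 971.714286
R² = Sxy²/(Sxx·Syy) = (7146.571429)²/(55240.857143·971.714286) = 0.951473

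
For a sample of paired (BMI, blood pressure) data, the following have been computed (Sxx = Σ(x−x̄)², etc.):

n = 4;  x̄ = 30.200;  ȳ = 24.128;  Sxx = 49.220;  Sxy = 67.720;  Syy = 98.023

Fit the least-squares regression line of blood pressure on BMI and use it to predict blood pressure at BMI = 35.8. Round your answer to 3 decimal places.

31.833

b = Sxy/Sxx = 67.72/49.22 = 1.375863
a = ȳ − b·x̄ = 24.128 − 1.375863·30.2 = -17.423077
ŷ(35.8) = a + b·35.8 = -17.423077 + 1.375863·35.8 = 31.832835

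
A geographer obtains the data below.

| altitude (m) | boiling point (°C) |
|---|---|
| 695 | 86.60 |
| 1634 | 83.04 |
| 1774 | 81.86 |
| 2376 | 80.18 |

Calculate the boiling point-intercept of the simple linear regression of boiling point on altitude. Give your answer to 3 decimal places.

89.212

n = 4, Σx = 6479, Σy = 331.68, Σxy = 531601.68, Σx² = 11945433
Sxx = Σx² − (Σx)²/n = 11945433 − 10494360.25 = 1451072.75
Sxy = Σxy − (Σx)(Σy)/n = 531601.68 − 537238.68 = -5637
b = Sxy/Sxx = -5637/1451072.75 = -0.003885
a = ȳ − b·x̄ = 82.92 − (-0.003885)·1619.75 = 89.212263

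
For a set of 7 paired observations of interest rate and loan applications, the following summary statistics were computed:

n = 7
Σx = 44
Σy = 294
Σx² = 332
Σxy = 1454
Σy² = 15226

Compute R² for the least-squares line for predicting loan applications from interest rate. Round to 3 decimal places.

0.973

Sxx = Σx² − (Σx)²/n = 332 − 276.571429 = 55.428571
Sxy = Σxy − (Σx)(Σy)/n = 1454 − 1848 = -394
Syy = Σy² − (Σy)²/n = 15226 − 12348 = 2878
R² = Sxy²/(Sxx·Syy) = (-394)²/(55.428571·2878) = 0.973124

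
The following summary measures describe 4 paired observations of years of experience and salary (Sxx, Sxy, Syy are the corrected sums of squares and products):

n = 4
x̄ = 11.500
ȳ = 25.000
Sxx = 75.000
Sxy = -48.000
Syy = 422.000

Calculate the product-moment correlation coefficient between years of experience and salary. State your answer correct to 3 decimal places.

r = Sxy/√(Sxx·Syy) = -48/√(31650) = -48/177.904469 = -0.269808

-0.270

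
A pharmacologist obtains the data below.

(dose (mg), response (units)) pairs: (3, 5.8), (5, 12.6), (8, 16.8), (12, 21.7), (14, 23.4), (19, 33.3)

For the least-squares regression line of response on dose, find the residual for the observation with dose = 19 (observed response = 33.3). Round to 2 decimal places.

n = 6, Σx = 61, Σy = 113.6, Σxy = 1435.5, Σx² = 799
Sxx = Σx² − (Σx)²/n = 799 − 620.166667 = 178.833333
Sxy = Σxy − (Σx)(Σy)/n = 1435.5 − 1154.933333 = 280.566667
b = Sxy/Sxx = 280.566667/178.833333 = 1.568872
a = ȳ − b·x̄ = 18.933333 − 1.568872·10.166667 = 2.983131
ŷ(19) = 2.983131 + 1.568872·19 = 32.791705
residual = y − ŷ = 33.3 − 32.791705 = 0.508295

0.51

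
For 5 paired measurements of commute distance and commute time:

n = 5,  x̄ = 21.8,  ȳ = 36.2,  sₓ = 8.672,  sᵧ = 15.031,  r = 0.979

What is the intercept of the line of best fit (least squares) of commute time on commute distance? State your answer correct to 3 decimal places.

-0.792

b = r · sᵧ/sₓ = 0.979 · 15.031/8.672 = 1.696881
a = ȳ − b·x̄ = 36.2 − 1.696881·21.8 = -0.791998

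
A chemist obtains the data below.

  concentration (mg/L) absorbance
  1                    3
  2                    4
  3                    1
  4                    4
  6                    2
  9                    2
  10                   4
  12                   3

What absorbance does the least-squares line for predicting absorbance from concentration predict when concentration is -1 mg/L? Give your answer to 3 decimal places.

n = 8, Σx = 47, Σy = 23, Σxy = 136, Σx² = 391
Sxx = Σx² − (Σx)²/n = 391 − 276.125 = 114.875
Sxy = Σxy − (Σx)(Σy)/n = 136 − 135.125 = 0.875
b = Sxy/Sxx = 0.875/114.875 = 0.007617
a = ȳ − b·x̄ = 2.875 − 0.007617·5.875 = 2.830250
ŷ(-1) = a + b·-1 = 2.830250 + 0.007617·(-1) = 2.822633

2.823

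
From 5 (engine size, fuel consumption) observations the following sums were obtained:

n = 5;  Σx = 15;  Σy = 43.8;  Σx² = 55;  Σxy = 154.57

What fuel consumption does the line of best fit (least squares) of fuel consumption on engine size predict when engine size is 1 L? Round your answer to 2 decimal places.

Sxx = Σx² − (Σx)²/n = 55 − 45 = 10
Sxy = Σxy − (Σx)(Σy)/n = 154.57 − 131.4 = 23.17
b = Sxy/Sxx = 23.17/10 = 2.317
a = ȳ − b·x̄ = 8.76 − 2.317·3 = 1.809
ŷ(1) = a + b·1 = 1.809 + 2.317·1 = 4.126

4.13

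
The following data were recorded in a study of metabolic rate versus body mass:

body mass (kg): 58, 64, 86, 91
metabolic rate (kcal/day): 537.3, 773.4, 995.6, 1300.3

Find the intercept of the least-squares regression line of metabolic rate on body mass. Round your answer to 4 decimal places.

-525.0893

n = 4, Σx = 299, Σy = 3606.6, Σxy = 284609.9, Σx² = 23137
Sxx = Σx² − (Σx)²/n = 23137 − 22350.25 = 786.75
Sxy = Σxy − (Σx)(Σy)/n = 284609.9 − 269593.35 = 15016.55
b = Sxy/Sxx = 15016.55/786.75 = 19.086813
a = ȳ − b·x̄ = 901.65 − 19.086813·74.75 = -525.089260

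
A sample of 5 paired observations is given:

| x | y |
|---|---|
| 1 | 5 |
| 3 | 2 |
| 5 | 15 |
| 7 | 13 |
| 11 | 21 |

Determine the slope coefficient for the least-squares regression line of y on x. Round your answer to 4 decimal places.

n = 5, Σx = 27, Σy = 56, Σxy = 408, Σx² = 205
Sxx = Σx² − (Σx)²/n = 205 − 145.8 = 59.2
Sxy = Σxy − (Σx)(Σy)/n = 408 − 302.4 = 105.6
b = Sxy/Sxx = 105.6/59.2 = 1.783784

1.7838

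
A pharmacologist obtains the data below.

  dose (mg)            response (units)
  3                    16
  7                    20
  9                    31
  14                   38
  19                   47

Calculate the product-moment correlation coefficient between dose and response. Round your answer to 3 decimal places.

n = 5, Σx = 52, Σy = 152, Σxy = 1892, Σx² = 696, Σy² = 5270
Sxx = Σx² − (Σx)²/n = 696 − 540.8 = 155.2
Sxy = Σxy − (Σx)(Σy)/n = 1892 − 1580.8 = 311.2
Syy = Σy² − (Σy)²/n = 5270 − 4620.8 = 649.2
r = Sxy/√(Sxx·Syy) = 311.2/√(100755.84) = 311.2/317.420604 = 0.980403

0.980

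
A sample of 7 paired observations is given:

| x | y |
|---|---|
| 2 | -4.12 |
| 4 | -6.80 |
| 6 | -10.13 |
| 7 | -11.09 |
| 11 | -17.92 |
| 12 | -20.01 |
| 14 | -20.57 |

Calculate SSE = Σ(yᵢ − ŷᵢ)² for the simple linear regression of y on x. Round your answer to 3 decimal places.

3.383

n = 7, Σx = 56, Σy = -90.64, Σxy = -899.07, Σx² = 566, Σy² = 1433.4708
Sxx = Σx² − (Σx)²/n = 566 − 448 = 118
Sxy = Σxy − (Σx)(Σy)/n = -899.07 − (-725.12) = -173.95
Syy = Σy² − (Σy)²/n = 1433.4708 − 1173.658514 = 259.812286
b = Sxy/Sxx = -173.95/118 = -1.474153
SSE = Syy − b·Sxy = 259.812286 − (-1.474153)·(-173.95) = 3.383451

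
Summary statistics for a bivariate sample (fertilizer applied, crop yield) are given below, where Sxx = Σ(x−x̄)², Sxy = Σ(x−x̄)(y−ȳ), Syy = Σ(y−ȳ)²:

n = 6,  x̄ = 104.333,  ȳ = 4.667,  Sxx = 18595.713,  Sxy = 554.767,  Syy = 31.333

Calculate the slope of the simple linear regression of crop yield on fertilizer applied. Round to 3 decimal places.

0.030

b = Sxy/Sxx = 554.767/18595.713 = 0.029833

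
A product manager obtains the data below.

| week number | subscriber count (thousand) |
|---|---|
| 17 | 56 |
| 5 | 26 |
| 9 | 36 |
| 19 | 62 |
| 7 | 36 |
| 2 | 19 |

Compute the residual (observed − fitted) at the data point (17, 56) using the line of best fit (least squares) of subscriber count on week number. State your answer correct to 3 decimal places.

n = 6, Σx = 59, Σy = 235, Σxy = 2874, Σx² = 809
Sxx = Σx² − (Σx)²/n = 809 − 580.166667 = 228.833333
Sxy = Σxy − (Σx)(Σy)/n = 2874 − 2310.833333 = 563.166667
b = Sxy/Sxx = 563.166667/228.833333 = 2.461034
a = ȳ − b·x̄ = 39.166667 − 2.461034·9.833333 = 14.966497
ŷ(17) = 14.966497 + 2.461034·17 = 56.804079
residual = y − ŷ = 56 − 56.804079 = -0.804079

-0.804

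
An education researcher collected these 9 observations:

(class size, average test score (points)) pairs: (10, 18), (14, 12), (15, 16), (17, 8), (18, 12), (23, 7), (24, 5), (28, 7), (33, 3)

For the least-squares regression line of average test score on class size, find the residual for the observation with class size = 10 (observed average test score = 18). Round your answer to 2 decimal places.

1.98

n = 9, Σx = 182, Σy = 88, Σxy = 1516, Σx² = 4112
Sxx = Σx² − (Σx)²/n = 4112 − 3680.444444 = 431.555556
Sxy = Σxy − (Σx)(Σy)/n = 1516 − 1779.555556 = -263.555556
b = Sxy/Sxx = -263.555556/431.555556 = -0.610711
a = ȳ − b·x̄ = 9.777778 − (-0.610711)·20.222222 = 22.127703
ŷ(10) = 22.127703 + (-0.610711)·10 = 16.020597
residual = y − ŷ = 18 − 16.020597 = 1.979403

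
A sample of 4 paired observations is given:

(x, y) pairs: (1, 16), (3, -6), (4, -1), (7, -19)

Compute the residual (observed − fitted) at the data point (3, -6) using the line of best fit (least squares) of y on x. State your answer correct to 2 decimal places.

-7.56

n = 4, Σx = 15, Σy = -10, Σxy = -139, Σx² = 75
Sxx = Σx² − (Σx)²/n = 75 − 56.25 = 18.75
Sxy = Σxy − (Σx)(Σy)/n = -139 − (-37.5) = -101.5
b = Sxy/Sxx = -101.5/18.75 = -5.413333
a = ȳ − b·x̄ = -2.5 − (-5.413333)·3.75 = 17.8
ŷ(3) = 17.8 + (-5.413333)·3 = 1.56
residual = y − ŷ = -6 − 1.56 = -7.56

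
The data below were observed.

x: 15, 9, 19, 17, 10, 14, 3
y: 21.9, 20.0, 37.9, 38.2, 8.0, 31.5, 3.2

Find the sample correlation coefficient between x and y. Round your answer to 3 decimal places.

n = 7, Σx = 87, Σy = 160.7, Σxy = 2408.6, Σx² = 1261, Σy² = 4841.75
Sxx = Σx² − (Σx)²/n = 1261 − 1081.285714 = 179.714286
Sxy = Σxy − (Σx)(Σy)/n = 2408.6 − 1997.271429 = 411.328571
Syy = Σy² − (Σy)²/n = 4841.75 − 3689.212857 = 1152.537143
r = Sxy/√(Sxx·Syy) = 411.328571/√(207127.389388) = 411.328571/455.112502 = 0.903795

0.904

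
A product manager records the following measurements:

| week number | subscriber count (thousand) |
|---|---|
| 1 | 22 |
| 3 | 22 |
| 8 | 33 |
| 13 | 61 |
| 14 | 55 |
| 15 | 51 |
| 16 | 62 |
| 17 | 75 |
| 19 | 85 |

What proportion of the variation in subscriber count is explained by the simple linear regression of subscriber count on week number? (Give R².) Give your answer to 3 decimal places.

n = 9, Σx = 106, Σy = 466, Σxy = 6562, Σx² = 1570, Σy² = 28098
Sxx = Σx² − (Σx)²/n = 1570 − 1248.444444 = 321.555556
Sxy = Σxy − (Σx)(Σy)/n = 6562 − 5488.444444 = 1073.555556
Syy = Σy² − (Σy)²/n = 28098 − 24128.444444 = 3969.555556
R² = Sxy²/(Sxx·Syy) = (1073.555556)²/(321.555556·3969.555556) = 0.902924

0.903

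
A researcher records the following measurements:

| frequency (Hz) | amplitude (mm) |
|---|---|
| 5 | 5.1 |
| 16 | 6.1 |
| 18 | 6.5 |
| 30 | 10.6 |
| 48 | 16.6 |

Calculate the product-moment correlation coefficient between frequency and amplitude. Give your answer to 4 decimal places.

0.9788

n = 5, Σx = 117, Σy = 44.9, Σxy = 1354.9, Σx² = 3809, Σy² = 493.39
Sxx = Σx² − (Σx)²/n = 3809 − 2737.8 = 1071.2
Sxy = Σxy − (Σx)(Σy)/n = 1354.9 − 1050.66 = 304.24
Syy = Σy² − (Σy)²/n = 493.39 − 403.202 = 90.188
r = Sxy/√(Sxx·Syy) = 304.24/√(96609.3856) = 304.24/310.820504 = 0.978829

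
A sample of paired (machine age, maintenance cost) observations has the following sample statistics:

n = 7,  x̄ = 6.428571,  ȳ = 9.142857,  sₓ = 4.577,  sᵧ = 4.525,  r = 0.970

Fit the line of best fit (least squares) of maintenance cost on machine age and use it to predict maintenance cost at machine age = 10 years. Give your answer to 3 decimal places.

b = r · sᵧ/sₓ = 0.97 · 4.525/4.577 = 0.958980
a = ȳ − b·x̄ = 9.142857 − 0.958980·6.428571 = 2.977988
ŷ(10) = a + b·10 = 2.977988 + 0.958980·10 = 12.567785

12.568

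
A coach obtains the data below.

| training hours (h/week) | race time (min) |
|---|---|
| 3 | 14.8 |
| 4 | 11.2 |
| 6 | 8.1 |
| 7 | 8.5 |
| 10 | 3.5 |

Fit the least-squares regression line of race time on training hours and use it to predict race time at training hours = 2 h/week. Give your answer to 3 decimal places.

15.127

n = 5, Σx = 30, Σy = 46.1, Σxy = 232.3, Σx² = 210
Sxx = Σx² − (Σx)²/n = 210 − 180 = 30
Sxy = Σxy − (Σx)(Σy)/n = 232.3 − 276.6 = -44.3
b = Sxy/Sxx = -44.3/30 = -1.476667
a = ȳ − b·x̄ = 9.22 − (-1.476667)·6 = 18.08
ŷ(2) = a + b·2 = 18.08 + (-1.476667)·2 = 15.126667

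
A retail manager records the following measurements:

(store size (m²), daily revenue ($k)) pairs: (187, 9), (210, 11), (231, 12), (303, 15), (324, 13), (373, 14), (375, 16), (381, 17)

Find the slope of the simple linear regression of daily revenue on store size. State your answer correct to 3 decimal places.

0.031

n = 8, Σx = 2384, Σy = 107, Σxy = 33221, Σx² = 754130
Sxx = Σx² − (Σx)²/n = 754130 − 710432 = 43698
Sxy = Σxy − (Σx)(Σy)/n = 33221 − 31886 = 1335
b = Sxy/Sxx = 1335/43698 = 0.030551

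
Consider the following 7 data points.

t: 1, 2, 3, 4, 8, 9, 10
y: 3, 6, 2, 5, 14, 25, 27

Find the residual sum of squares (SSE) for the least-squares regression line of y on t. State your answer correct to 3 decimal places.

83.777

n = 7, Σx = 37, Σy = 82, Σxy = 648, Σx² = 275, Σy² = 1624
Sxx = Σx² − (Σx)²/n = 275 − 195.571429 = 79.428571
Sxy = Σxy − (Σx)(Σy)/n = 648 − 433.428571 = 214.571429
Syy = Σy² − (Σy)²/n = 1624 − 960.571429 = 663.428571
b = Sxy/Sxx = 214.571429/79.428571 = 2.701439
SSE = Syy − b·Sxy = 663.428571 − 2.701439·214.571429 = 83.776978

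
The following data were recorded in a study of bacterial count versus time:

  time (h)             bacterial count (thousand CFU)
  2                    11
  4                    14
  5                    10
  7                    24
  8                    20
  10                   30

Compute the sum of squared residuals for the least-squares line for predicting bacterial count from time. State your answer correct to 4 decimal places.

n = 6, Σx = 36, Σy = 109, Σxy = 756, Σx² = 258, Σy² = 2293
Sxx = Σx² − (Σx)²/n = 258 − 216 = 42
Sxy = Σxy − (Σx)(Σy)/n = 756 − 654 = 102
Syy = Σy² − (Σy)²/n = 2293 − 1980.166667 = 312.833333
b = Sxy/Sxx = 102/42 = 2.428571
SSE = Syy − b·Sxy = 312.833333 − 2.428571·102 = 65.119048

65.1190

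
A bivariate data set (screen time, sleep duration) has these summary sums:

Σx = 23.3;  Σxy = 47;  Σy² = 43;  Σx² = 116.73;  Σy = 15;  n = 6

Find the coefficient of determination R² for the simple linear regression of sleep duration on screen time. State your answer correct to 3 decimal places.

Sxx = Σx² − (Σx)²/n = 116.73 − 90.481667 = 26.248333
Sxy = Σxy − (Σx)(Σy)/n = 47 − 58.25 = -11.25
Syy = Σy² − (Σy)²/n = 43 − 37.5 = 5.5
R² = Sxy²/(Sxx·Syy) = (-11.25)²/(26.248333·5.5) = 0.876679

0.877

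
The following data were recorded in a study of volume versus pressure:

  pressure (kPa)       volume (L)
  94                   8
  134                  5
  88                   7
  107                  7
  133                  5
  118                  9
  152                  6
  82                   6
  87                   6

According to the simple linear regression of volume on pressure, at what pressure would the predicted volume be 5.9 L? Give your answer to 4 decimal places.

150.0913

n = 9, Σx = 995, Σy = 59, Σxy = 6440, Σx² = 114995
Sxx = Σx² − (Σx)²/n = 114995 − 110002.777778 = 4992.222222
Sxy = Σxy − (Σx)(Σy)/n = 6440 − 6522.777778 = -82.777778
b = Sxy/Sxx = -82.777778/4992.222222 = -0.016581
a = ȳ − b·x̄ = 6.555556 − (-0.016581)·110.555556 = 8.388716
Set a + b·x = 5.9: x = (5.9 − 8.388716) / (-0.016581) = 150.091275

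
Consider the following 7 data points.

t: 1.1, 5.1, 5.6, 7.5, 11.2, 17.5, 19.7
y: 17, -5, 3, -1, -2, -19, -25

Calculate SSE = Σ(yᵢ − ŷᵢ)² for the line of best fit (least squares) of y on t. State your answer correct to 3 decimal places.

n = 7, Σx = 67.7, Σy = -32, Σxy = -844.9, Σx² = 934.61, Σy² = 1314
Sxx = Σx² − (Σx)²/n = 934.61 − 654.755714 = 279.854286
Sxy = Σxy − (Σx)(Σy)/n = -844.9 − (-309.485714) = -535.414286
Syy = Σy² − (Σy)²/n = 1314 − 146.285714 = 1167.714286
b = Sxy/Sxx = -535.414286/279.854286 = -1.913190
SSE = Syy − b·Sxy = 1167.714286 − (-1.913190)·(-535.414286) = 143.365287

143.365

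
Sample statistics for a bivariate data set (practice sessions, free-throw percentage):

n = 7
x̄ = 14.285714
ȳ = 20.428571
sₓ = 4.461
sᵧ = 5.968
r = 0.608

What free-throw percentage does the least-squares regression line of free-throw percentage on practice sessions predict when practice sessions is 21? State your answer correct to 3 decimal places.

b = r · sᵧ/sₓ = 0.608 · 5.968/4.461 = 0.813393
a = ȳ − b·x̄ = 20.428571 − 0.813393·14.285714 = 8.808678
ŷ(21) = a + b·21 = 8.808678 + 0.813393·21 = 25.889921

25.890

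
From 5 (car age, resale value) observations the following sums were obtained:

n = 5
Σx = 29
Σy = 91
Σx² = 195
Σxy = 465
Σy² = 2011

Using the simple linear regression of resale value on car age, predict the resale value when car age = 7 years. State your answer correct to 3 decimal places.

Sxx = Σx² − (Σx)²/n = 195 − 168.2 = 26.8
Sxy = Σxy − (Σx)(Σy)/n = 465 − 527.8 = -62.8
b = Sxy/Sxx = -62.8/26.8 = -2.343284
a = ȳ − b·x̄ = 18.2 − (-2.343284)·5.8 = 31.791045
ŷ(7) = a + b·7 = 31.791045 + (-2.343284)·7 = 15.388060

15.388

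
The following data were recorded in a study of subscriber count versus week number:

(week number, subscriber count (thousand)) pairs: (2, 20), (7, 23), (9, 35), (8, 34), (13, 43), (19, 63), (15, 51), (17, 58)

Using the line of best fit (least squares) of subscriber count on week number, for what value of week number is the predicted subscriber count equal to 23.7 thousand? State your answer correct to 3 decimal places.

4.854

n = 8, Σx = 90, Σy = 327, Σxy = 4295, Σx² = 1242
Sxx = Σx² − (Σx)²/n = 1242 − 1012.5 = 229.5
Sxy = Σxy − (Σx)(Σy)/n = 4295 − 3678.75 = 616.25
b = Sxy/Sxx = 616.25/229.5 = 2.685185
a = ȳ − b·x̄ = 40.875 − 2.685185·11.25 = 10.666667
Set a + b·x = 23.7: x = (23.7 − 10.666667) / 2.685185 = 4.853793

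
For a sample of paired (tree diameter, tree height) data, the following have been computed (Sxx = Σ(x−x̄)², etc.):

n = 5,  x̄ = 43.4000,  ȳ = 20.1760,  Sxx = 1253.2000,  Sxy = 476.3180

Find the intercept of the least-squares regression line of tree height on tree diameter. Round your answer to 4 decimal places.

b = Sxy/Sxx = 476.318/1253.2 = 0.380081
a = ȳ − b·x̄ = 20.176 − 0.380081·43.4 = 3.680468

3.6805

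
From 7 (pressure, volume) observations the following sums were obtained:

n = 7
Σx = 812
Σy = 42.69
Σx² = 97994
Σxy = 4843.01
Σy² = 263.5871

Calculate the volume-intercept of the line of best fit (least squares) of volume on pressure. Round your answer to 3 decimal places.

9.425

Sxx = Σx² − (Σx)²/n = 97994 − 94192 = 3802
Sxy = Σxy − (Σx)(Σy)/n = 4843.01 − 4952.04 = -109.03
b = Sxy/Sxx = -109.03/3802 = -0.028677
a = ȳ − b·x̄ = 6.098571 − (-0.028677)·116 = 9.425105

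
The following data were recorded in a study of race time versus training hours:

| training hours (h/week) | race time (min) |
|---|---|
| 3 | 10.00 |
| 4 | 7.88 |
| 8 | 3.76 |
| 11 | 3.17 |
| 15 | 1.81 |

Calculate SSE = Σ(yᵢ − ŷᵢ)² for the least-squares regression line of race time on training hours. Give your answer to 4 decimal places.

n = 5, Σx = 41, Σy = 26.62, Σxy = 153.62, Σx² = 435, Σy² = 189.557
Sxx = Σx² − (Σx)²/n = 435 − 336.2 = 98.8
Sxy = Σxy − (Σx)(Σy)/n = 153.62 − 218.284 = -64.664
Syy = Σy² − (Σy)²/n = 189.557 − 141.72488 = 47.83212
b = Sxy/Sxx = -64.664/98.8 = -0.654494
SSE = Syy − b·Sxy = 47.83212 − (-0.654494)·(-64.664) = 5.509925

5.5099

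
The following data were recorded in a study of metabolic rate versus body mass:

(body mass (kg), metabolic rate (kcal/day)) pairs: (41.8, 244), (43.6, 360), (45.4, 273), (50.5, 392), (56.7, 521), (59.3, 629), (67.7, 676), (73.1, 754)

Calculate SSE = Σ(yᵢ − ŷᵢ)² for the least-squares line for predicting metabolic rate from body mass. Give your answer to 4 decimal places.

14294.8464

n = 8, Σx = 438.1, Σy = 3849, Σxy = 225808.4, Σx² = 24917.89, Σy² = 2109903
Sxx = Σx² − (Σx)²/n = 24917.89 − 23991.45125 = 926.43875
Sxy = Σxy − (Σx)(Σy)/n = 225808.4 − 210780.8625 = 15027.5375
Syy = Σy² − (Σy)²/n = 2109903 − 1851850.125 = 258052.875
b = Sxy/Sxx = 15027.5375/926.43875 = 16.220757
SSE = Syy − b·Sxy = 258052.875 − 16.220757·15027.5375 = 14294.846405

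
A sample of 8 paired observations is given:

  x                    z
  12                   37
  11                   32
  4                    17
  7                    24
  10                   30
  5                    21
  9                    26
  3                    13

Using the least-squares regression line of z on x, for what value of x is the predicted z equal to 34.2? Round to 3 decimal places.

n = 8, Σx = 61, Σy = 200, Σxy = 1710, Σx² = 545
Sxx = Σx² − (Σx)²/n = 545 − 465.125 = 79.875
Sxy = Σxy − (Σx)(Σy)/n = 1710 − 1525 = 185
b = Sxy/Sxx = 185/79.875 = 2.316119
a = ȳ − b·x̄ = 25 − 2.316119·7.625 = 7.339593
Set a + b·x = 34.2: x = (34.2 − 7.339593) / 2.316119 = 11.597162

11.597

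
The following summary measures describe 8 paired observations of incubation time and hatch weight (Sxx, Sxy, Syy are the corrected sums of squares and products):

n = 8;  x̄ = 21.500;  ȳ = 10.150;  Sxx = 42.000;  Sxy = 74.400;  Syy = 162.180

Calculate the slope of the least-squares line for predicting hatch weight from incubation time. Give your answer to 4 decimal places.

b = Sxy/Sxx = 74.4/42 = 1.771429

1.7714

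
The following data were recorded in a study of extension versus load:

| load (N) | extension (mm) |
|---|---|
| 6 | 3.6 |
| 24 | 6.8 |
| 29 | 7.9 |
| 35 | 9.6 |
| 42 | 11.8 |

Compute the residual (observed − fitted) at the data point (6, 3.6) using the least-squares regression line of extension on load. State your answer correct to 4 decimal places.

0.3880

n = 5, Σx = 136, Σy = 39.7, Σxy = 1245.5, Σx² = 4442
Sxx = Σx² − (Σx)²/n = 4442 − 3699.2 = 742.8
Sxy = Σxy − (Σx)(Σy)/n = 1245.5 − 1079.84 = 165.66
b = Sxy/Sxx = 165.66/742.8 = 0.223021
a = ȳ − b·x̄ = 7.94 − 0.223021·27.2 = 1.873829
ŷ(6) = 1.873829 + 0.223021·6 = 3.211955
residual = y − ŷ = 3.6 − 3.211955 = 0.388045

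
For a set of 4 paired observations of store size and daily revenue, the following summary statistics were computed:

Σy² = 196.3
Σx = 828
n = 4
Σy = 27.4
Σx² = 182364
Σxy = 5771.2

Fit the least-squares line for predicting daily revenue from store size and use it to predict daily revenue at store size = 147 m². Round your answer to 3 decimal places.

Sxx = Σx² − (Σx)²/n = 182364 − 171396 = 10968
Sxy = Σxy − (Σx)(Σy)/n = 5771.2 − 5671.8 = 99.4
b = Sxy/Sxx = 99.4/10968 = 0.009063
a = ȳ − b·x̄ = 6.85 − 0.009063·207 = 4.974015
ŷ(147) = a + b·147 = 4.974015 + 0.009063·147 = 6.306236

6.306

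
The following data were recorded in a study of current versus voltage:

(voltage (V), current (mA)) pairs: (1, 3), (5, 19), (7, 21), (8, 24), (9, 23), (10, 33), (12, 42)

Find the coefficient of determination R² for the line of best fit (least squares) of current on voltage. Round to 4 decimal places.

0.9310

n = 7, Σx = 52, Σy = 165, Σxy = 1478, Σx² = 464, Σy² = 4769
Sxx = Σx² − (Σx)²/n = 464 − 386.285714 = 77.714286
Sxy = Σxy − (Σx)(Σy)/n = 1478 − 1225.714286 = 252.285714
Syy = Σy² − (Σy)²/n = 4769 − 3889.285714 = 879.714286
R² = Sxy²/(Sxx·Syy) = (252.285714)²/(77.714286·879.714286) = 0.930985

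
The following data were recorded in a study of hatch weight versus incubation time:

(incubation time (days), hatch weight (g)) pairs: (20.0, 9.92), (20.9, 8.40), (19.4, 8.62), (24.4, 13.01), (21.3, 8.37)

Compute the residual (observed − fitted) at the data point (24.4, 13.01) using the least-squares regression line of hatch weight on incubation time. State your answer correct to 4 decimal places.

0.6767

n = 5, Σx = 106, Σy = 48.32, Σxy = 1036.913, Σx² = 2262.22
Sxx = Σx² − (Σx)²/n = 2262.22 − 2247.2 = 15.02
Sxy = Σxy − (Σx)(Σy)/n = 1036.913 − 1024.384 = 12.529
b = Sxy/Sxx = 12.529/15.02 = 0.834154
a = ȳ − b·x̄ = 9.664 − 0.834154·21.2 = -8.020075
ŷ(24.4) = -8.020075 + 0.834154·24.4 = 12.333294
residual = y − ŷ = 13.01 − 12.333294 = 0.676706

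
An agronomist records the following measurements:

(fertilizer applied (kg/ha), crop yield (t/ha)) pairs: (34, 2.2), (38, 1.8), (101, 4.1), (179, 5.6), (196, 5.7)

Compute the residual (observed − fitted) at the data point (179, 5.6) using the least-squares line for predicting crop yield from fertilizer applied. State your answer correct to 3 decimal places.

0.073

n = 5, Σx = 548, Σy = 19.4, Σxy = 2676.9, Σx² = 83258
Sxx = Σx² − (Σx)²/n = 83258 − 60060.8 = 23197.2
Sxy = Σxy − (Σx)(Σy)/n = 2676.9 − 2126.24 = 550.66
b = Sxy/Sxx = 550.66/23197.2 = 0.023738
a = ȳ − b·x̄ = 3.88 − 0.023738·109.6 = 1.278292
ŷ(179) = 1.278292 + 0.023738·179 = 5.527432
residual = y − ŷ = 5.6 − 5.527432 = 0.072568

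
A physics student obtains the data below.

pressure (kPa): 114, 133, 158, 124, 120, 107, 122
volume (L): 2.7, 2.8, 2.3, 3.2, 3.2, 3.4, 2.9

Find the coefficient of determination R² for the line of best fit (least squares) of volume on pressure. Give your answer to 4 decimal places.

0.6300

n = 7, Σx = 878, Σy = 20.5, Σxy = 2542, Σx² = 111758, Σy² = 60.87
Sxx = Σx² − (Σx)²/n = 111758 − 110126.285714 = 1631.714286
Sxy = Σxy − (Σx)(Σy)/n = 2542 − 2571.285714 = -29.285714
Syy = Σy² − (Σy)²/n = 60.87 − 60.035714 = 0.834286
R² = Sxy²/(Sxx·Syy) = (-29.285714)²/(1631.714286·0.834286) = 0.630018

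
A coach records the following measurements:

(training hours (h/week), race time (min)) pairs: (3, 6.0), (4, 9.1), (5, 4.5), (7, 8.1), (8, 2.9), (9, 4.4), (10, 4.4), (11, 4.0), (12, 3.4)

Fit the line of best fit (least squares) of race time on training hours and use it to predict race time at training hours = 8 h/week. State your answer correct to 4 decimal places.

n = 9, Σx = 69, Σy = 46.8, Σxy = 325.2, Σx² = 609
Sxx = Σx² − (Σx)²/n = 609 − 529 = 80
Sxy = Σxy − (Σx)(Σy)/n = 325.2 − 358.8 = -33.6
b = Sxy/Sxx = -33.6/80 = -0.42
a = ȳ − b·x̄ = 5.2 − (-0.42)·7.666667 = 8.42
ŷ(8) = a + b·8 = 8.42 + (-0.42)·8 = 5.06

5.0600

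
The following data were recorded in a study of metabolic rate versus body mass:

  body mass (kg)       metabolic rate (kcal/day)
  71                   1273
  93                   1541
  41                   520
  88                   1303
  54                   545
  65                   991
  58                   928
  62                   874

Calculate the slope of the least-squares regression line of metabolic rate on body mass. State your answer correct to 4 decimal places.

n = 8, Σx = 532, Σy = 7975, Σxy = 571537, Σx² = 37464
Sxx = Σx² − (Σx)²/n = 37464 − 35378 = 2086
Sxy = Σxy − (Σx)(Σy)/n = 571537 − 530337.5 = 41199.5
b = Sxy/Sxx = 41199.5/2086 = 19.750479

19.7505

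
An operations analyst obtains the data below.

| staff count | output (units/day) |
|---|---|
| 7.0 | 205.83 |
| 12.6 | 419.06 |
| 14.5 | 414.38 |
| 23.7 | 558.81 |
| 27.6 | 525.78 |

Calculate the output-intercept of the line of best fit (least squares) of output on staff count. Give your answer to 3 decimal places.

n = 5, Σx = 85.4, Σy = 2123.86, Σxy = 40484.801, Σx² = 1741.46
Sxx = Σx² − (Σx)²/n = 1741.46 − 1458.632 = 282.828
Sxy = Σxy − (Σx)(Σy)/n = 40484.801 − 36275.5288 = 4209.2722
b = Sxy/Sxx = 4209.2722/282.828 = 14.882799
a = ȳ − b·x̄ = 424.772 − 14.882799·17.08 = 170.573798

170.574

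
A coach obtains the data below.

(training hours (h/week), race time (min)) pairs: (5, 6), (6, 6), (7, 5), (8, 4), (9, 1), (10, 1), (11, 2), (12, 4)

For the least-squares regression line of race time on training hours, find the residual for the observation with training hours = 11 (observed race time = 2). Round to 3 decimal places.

n = 8, Σx = 68, Σy = 29, Σxy = 222, Σx² = 620
Sxx = Σx² − (Σx)²/n = 620 − 578 = 42
Sxy = Σxy − (Σx)(Σy)/n = 222 − 246.5 = -24.5
b = Sxy/Sxx = -24.5/42 = -0.583333
a = ȳ − b·x̄ = 3.625 − (-0.583333)·8.5 = 8.583333
ŷ(11) = 8.583333 + (-0.583333)·11 = 2.166667
residual = y − ŷ = 2 − 2.166667 = -0.166667

-0.167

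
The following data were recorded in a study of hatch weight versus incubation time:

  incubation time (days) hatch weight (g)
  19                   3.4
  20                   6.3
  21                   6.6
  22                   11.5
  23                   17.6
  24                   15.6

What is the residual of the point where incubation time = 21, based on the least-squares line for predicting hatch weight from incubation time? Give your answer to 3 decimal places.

n = 6, Σx = 129, Σy = 61, Σxy = 1361.4, Σx² = 2791
Sxx = Σx² − (Σx)²/n = 2791 − 2773.5 = 17.5
Sxy = Σxy − (Σx)(Σy)/n = 1361.4 − 1311.5 = 49.9
b = Sxy/Sxx = 49.9/17.5 = 2.851429
a = ȳ − b·x̄ = 10.166667 − 2.851429·21.5 = -51.139048
ŷ(21) = -51.139048 + 2.851429·21 = 8.740952
residual = y − ŷ = 6.6 − 8.740952 = -2.140952

-2.141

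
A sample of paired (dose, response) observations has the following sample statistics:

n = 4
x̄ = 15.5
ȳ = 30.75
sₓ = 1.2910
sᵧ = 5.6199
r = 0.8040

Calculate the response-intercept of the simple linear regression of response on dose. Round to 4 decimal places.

-23.4988

b = r · sᵧ/sₓ = 0.804 · 5.6199/1.291 = 3.499922
a = ȳ − b·x̄ = 30.75 − 3.499922·15.5 = -23.498795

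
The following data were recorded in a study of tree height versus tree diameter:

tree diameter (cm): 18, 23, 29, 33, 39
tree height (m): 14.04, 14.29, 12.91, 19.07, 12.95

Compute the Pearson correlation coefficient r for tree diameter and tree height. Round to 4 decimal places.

n = 5, Σx = 142, Σy = 73.26, Σxy = 2090.14, Σx² = 4304, Σy² = 1099.3612
Sxx = Σx² − (Σx)²/n = 4304 − 4032.8 = 271.2
Sxy = Σxy − (Σx)(Σy)/n = 2090.14 − 2080.584 = 9.556
Syy = Σy² − (Σy)²/n = 1099.3612 − 1073.40552 = 25.95568
r = Sxy/√(Sxx·Syy) = 9.556/√(7039.180416) = 9.556/83.899824 = 0.113898

0.1139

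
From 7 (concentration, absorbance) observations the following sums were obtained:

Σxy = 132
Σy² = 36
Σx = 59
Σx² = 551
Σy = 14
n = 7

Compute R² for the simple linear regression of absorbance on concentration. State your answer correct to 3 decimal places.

0.456

Sxx = Σx² − (Σx)²/n = 551 − 497.285714 = 53.714286
Sxy = Σxy − (Σx)(Σy)/n = 132 − 118 = 14
Syy = Σy² − (Σy)²/n = 36 − 28 = 8
R² = Sxy²/(Sxx·Syy) = (14)²/(53.714286·8) = 0.456117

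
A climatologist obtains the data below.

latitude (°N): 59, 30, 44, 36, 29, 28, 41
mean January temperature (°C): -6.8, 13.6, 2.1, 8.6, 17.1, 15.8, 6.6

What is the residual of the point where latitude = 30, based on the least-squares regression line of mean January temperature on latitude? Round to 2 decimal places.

n = 7, Σx = 267, Σy = 57, Σxy = 1617.7, Σx² = 10919
Sxx = Σx² − (Σx)²/n = 10919 − 10184.142857 = 734.857143
Sxy = Σxy − (Σx)(Σy)/n = 1617.7 − 2174.142857 = -556.442857
b = Sxy/Sxx = -556.442857/734.857143 = -0.757212
a = ȳ − b·x̄ = 8.142857 − (-0.757212)·38.142857 = 37.025097
ŷ(30) = 37.025097 + (-0.757212)·30 = 14.308729
residual = y − ŷ = 13.6 − 14.308729 = -0.708729

-0.71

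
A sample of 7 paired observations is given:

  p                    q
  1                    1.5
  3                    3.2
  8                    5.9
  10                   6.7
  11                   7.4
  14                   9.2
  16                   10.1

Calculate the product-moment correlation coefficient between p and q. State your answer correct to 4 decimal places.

0.9979

n = 7, Σx = 63, Σy = 44, Σxy = 497.1, Σx² = 747, Σy² = 333.6
Sxx = Σx² − (Σx)²/n = 747 − 567 = 180
Sxy = Σxy − (Σx)(Σy)/n = 497.1 − 396 = 101.1
Syy = Σy² − (Σy)²/n = 333.6 − 276.571429 = 57.028571
r = Sxy/√(Sxx·Syy) = 101.1/√(10265.142857) = 101.1/101.317041 = 0.997858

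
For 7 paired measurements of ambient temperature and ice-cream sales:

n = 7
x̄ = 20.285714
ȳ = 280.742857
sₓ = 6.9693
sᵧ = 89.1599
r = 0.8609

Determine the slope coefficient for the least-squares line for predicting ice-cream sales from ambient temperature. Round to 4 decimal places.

b = r · sᵧ/sₓ = 0.8609 · 89.1599/6.9693 = 11.013697

11.0137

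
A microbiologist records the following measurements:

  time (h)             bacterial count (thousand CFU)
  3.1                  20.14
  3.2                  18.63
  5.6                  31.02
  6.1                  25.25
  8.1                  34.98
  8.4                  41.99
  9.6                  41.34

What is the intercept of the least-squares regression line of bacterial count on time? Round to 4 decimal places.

8.0433

n = 7, Σx = 44.1, Σy = 213.35, Σxy = 1482.705, Σx² = 316.75
Sxx = Σx² − (Σx)²/n = 316.75 − 277.83 = 38.92
Sxy = Σxy − (Σx)(Σy)/n = 1482.705 − 1344.105 = 138.6
b = Sxy/Sxx = 138.6/38.92 = 3.561151
a = ȳ − b·x̄ = 30.478571 − 3.561151·6.3 = 8.043320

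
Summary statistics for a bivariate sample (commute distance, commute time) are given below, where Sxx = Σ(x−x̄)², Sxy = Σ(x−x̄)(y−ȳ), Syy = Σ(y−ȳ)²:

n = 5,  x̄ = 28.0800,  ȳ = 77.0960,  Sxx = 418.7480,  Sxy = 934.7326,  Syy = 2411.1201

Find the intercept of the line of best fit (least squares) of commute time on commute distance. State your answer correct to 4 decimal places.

14.4156

b = Sxy/Sxx = 934.7326/418.748 = 2.232208
a = ȳ − b·x̄ = 77.096 − 2.232208·28.08 = 14.415602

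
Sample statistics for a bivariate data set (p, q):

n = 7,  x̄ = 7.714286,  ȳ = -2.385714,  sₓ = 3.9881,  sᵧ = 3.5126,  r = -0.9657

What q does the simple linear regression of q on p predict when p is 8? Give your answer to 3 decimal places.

-2.629

b = r · sᵧ/sₓ = -0.9657 · 3.5126/3.9881 = -0.850560
a = ȳ − b·x̄ = -2.385714 − (-0.850560)·7.714286 = 4.175748
ŷ(8) = a + b·8 = 4.175748 + (-0.850560)·8 = -2.628731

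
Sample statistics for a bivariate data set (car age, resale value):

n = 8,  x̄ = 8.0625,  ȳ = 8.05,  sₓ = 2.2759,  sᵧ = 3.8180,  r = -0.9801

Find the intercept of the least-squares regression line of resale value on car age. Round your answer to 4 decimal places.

b = r · sᵧ/sₓ = -0.9801 · 3.818/2.2759 = -1.644194
a = ȳ − b·x̄ = 8.05 − (-1.644194)·8.0625 = 21.306317

21.3063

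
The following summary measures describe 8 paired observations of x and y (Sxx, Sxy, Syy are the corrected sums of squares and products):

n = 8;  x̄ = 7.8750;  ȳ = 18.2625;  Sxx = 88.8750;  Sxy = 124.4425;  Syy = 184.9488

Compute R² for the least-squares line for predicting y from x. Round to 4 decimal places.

0.9421

R² = Sxy²/(Sxx·Syy) = (124.4425)²/(88.875·184.9488) = 0.942120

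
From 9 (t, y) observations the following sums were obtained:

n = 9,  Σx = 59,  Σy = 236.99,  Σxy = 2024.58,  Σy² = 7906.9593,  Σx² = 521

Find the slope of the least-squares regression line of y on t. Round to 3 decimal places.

3.509

Sxx = Σx² − (Σx)²/n = 521 − 386.777778 = 134.222222
Sxy = Σxy − (Σx)(Σy)/n = 2024.58 − 1553.601111 = 470.978889
b = Sxy/Sxx = 470.978889/134.222222 = 3.508949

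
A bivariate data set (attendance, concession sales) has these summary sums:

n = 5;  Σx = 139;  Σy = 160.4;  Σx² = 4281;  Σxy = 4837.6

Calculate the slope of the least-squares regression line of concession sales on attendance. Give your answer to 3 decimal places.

Sxx = Σx² − (Σx)²/n = 4281 − 3864.2 = 416.8
Sxy = Σxy − (Σx)(Σy)/n = 4837.6 − 4459.12 = 378.48
b = Sxy/Sxx = 378.48/416.8 = 0.908061

0.908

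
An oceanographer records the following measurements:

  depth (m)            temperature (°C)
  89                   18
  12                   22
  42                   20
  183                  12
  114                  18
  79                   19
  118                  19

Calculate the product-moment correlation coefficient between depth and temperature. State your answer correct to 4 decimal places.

n = 7, Σx = 637, Σy = 128, Σxy = 10697, Σx² = 76479, Σy² = 2398
Sxx = Σx² − (Σx)²/n = 76479 − 57967 = 18512
Sxy = Σxy − (Σx)(Σy)/n = 10697 − 11648 = -951
Syy = Σy² − (Σy)²/n = 2398 − 2340.571429 = 57.428571
r = Sxy/√(Sxx·Syy) = -951/√(1063117.714286) = -951/1031.075998 = -0.922337

-0.9223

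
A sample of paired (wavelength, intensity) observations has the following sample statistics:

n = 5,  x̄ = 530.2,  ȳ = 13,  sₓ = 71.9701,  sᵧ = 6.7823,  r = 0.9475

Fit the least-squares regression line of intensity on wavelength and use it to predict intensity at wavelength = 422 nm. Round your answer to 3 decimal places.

3.339

b = r · sᵧ/sₓ = 0.9475 · 6.7823/71.9701 = 0.089290
a = ȳ − b·x̄ = 13 − 0.089290·530.2 = -34.341698
ŷ(422) = a + b·422 = -34.341698 + 0.089290·422 = 3.338793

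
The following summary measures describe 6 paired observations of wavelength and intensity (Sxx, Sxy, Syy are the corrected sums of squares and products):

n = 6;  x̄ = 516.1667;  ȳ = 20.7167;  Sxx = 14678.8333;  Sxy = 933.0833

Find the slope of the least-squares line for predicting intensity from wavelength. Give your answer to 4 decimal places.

0.0636

b = Sxy/Sxx = 933.0833/14678.8333 = 0.063567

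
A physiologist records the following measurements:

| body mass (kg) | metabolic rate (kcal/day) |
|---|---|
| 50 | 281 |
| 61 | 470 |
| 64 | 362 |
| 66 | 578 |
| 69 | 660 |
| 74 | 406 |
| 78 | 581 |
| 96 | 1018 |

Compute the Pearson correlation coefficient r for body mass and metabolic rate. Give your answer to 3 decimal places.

n = 8, Σx = 558, Σy = 4356, Σxy = 322666, Σx² = 40210, Σy² = 2739310
Sxx = Σx² − (Σx)²/n = 40210 − 38920.5 = 1289.5
Sxy = Σxy − (Σx)(Σy)/n = 322666 − 303831 = 18835
Syy = Σy² − (Σy)²/n = 2739310 − 2371842 = 367468
r = Sxy/√(Sxx·Syy) = 18835/√(473849986) = 18835/21768.095599 = 0.865257

0.865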